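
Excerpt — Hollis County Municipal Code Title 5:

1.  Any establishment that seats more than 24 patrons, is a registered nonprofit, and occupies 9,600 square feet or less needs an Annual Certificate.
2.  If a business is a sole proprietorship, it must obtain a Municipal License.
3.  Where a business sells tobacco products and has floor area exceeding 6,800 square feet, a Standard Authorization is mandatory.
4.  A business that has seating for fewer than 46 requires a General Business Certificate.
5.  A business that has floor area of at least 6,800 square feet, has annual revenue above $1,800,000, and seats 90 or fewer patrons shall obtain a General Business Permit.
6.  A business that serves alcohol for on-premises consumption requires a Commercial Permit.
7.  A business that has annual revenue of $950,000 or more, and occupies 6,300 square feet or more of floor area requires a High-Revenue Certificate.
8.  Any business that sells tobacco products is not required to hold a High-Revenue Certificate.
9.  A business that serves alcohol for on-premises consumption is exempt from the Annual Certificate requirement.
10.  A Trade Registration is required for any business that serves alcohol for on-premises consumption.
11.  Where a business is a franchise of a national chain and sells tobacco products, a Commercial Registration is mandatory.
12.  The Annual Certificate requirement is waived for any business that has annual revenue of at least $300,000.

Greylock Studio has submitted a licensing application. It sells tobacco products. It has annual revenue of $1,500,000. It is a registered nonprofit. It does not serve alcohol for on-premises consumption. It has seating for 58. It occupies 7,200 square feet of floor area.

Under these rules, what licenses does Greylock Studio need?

1. seating 58 > 24; is a registered nonprofit; floor area 7,200 square feet ≤ 9,600 square feet → Annual Certificate required.
2. is a registered nonprofit (not: is a sole proprietorship) → Municipal License not required.
3. sells tobacco products; floor area 7,200 square feet > 6,800 square feet → Standard Authorization required.
4. seating 58 ≥ 46 → General Business Certificate not required.
5. floor area 7,200 square feet ≥ 6,800 square feet; revenue $1,500,000 ≤ $1,800,000; seating 58 ≤ 90 → General Business Permit not required.
6. does not serve alcohol for on-premises consumption → Commercial Permit not required.
7. revenue $1,500,000 ≥ $950,000; floor area 7,200 square feet ≥ 6,300 square feet → High-Revenue Certificate required.
8. sells tobacco products → exempt from High-Revenue Certificate.
9. does not serve alcohol for on-premises consumption → Annual Certificate exemption does not apply.
10. does not serve alcohol for on-premises consumption → Trade Registration not required.
11. is a registered nonprofit (not: is a franchise of a national chain); sells tobacco products → Commercial Registration not required.
12. revenue $1,500,000 ≥ $300,000 → exempt from Annual Certificate.

Standard Authorization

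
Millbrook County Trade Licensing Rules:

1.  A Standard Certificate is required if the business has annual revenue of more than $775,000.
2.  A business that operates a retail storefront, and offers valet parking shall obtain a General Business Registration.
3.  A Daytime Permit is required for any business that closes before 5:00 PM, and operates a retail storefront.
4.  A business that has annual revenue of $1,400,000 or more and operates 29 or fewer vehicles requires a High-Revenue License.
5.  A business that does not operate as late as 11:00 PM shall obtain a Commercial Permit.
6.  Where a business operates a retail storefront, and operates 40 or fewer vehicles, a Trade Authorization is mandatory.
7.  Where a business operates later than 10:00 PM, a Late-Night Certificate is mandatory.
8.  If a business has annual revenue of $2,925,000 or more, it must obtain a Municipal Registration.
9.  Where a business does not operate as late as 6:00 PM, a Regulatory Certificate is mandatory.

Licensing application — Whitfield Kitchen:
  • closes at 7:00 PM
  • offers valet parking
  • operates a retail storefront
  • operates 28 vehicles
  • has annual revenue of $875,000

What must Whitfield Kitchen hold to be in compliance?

Commercial Permit, General Business Registration, Standard Certificate, Trade Authorization

1. revenue $875,000 > $775,000 → Standard Certificate required.
2. operates a retail storefront; offers valet parking → General Business Registration required.
3. closes 7:00 PM, after 5:00 PM; operates a retail storefront → Daytime Permit not required.
4. revenue $875,000 < $1,400,000; vehicles 28 ≤ 29 → High-Revenue License not required.
5. closes 7:00 PM, at/before 11:00 PM → Commercial Permit required.
6. operates a retail storefront; vehicles 28 ≤ 40 → Trade Authorization required.
7. closes 7:00 PM, at/before 10:00 PM → Late-Night Certificate not required.
8. revenue $875,000 < $2,925,000 → Municipal Registration not required.
9. closes 7:00 PM, after 6:00 PM → Regulatory Certificate not required.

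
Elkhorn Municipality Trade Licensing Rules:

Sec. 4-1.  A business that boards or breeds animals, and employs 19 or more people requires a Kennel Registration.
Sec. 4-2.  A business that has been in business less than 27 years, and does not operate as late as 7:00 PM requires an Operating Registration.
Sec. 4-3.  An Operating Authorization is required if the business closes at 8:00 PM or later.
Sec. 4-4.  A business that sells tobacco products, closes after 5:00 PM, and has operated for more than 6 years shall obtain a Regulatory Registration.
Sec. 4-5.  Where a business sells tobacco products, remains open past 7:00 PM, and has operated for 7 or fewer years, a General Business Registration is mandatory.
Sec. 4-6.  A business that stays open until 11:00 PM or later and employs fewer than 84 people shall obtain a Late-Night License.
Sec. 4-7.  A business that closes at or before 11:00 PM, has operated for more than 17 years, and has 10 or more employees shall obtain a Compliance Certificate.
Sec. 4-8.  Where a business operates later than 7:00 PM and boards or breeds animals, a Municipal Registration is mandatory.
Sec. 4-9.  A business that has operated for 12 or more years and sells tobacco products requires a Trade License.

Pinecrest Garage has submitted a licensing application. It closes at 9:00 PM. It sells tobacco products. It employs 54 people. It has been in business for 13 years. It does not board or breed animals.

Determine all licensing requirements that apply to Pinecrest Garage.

Operating Authorization, Regulatory Registration, Trade License

Sec. 4-1. does not board or breed animals; employees 54 ≥ 19 → Kennel Registration not required.
Sec. 4-2. years in business 13 < 27; closes 9:00 PM, after 7:00 PM → Operating Registration not required.
Sec. 4-3. closes 9:00 PM, after 8:00 PM → Operating Authorization required.
Sec. 4-4. sells tobacco products; closes 9:00 PM, after 5:00 PM; years in business 13 > 6 → Regulatory Registration required.
Sec. 4-5. sells tobacco products; closes 9:00 PM, after 7:00 PM; years in business 13 > 7 → General Business Registration not required.
Sec. 4-6. closes 9:00 PM, at/before 11:00 PM; employees 54 < 84 → Late-Night License not required.
Sec. 4-7. closes 9:00 PM, at/before 11:00 PM; years in business 13 ≤ 17; employees 54 ≥ 10 → Compliance Certificate not required.
Sec. 4-8. closes 9:00 PM, after 7:00 PM; does not board or breed animals → Municipal Registration not required.
Sec. 4-9. years in business 13 ≥ 12; sells tobacco products → Trade License required.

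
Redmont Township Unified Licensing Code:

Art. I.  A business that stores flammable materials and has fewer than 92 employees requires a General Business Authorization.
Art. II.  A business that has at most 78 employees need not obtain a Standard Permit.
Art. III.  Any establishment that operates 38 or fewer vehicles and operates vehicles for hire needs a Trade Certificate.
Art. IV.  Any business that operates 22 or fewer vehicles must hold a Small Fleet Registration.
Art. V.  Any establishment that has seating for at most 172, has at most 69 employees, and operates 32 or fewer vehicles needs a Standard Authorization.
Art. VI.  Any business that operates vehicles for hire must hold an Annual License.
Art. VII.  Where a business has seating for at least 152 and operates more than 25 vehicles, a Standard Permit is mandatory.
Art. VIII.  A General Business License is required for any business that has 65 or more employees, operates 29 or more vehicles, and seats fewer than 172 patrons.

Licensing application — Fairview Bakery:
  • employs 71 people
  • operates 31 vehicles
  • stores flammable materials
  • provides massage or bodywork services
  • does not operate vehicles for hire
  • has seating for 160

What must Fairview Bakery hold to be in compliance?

Art. I. stores flammable materials; employees 71 < 92 → General Business Authorization required.
Art. II. employees 71 ≤ 78 → exempt from Standard Permit.
Art. III. vehicles 31 ≤ 38; does not operate vehicles for hire → Trade Certificate not required.
Art. IV. vehicles 31 > 22 → Small Fleet Registration not required.
Art. V. seating 160 ≤ 172; employees 71 > 69; vehicles 31 ≤ 32 → Standard Authorization not required.
Art. VI. does not operate vehicles for hire → Annual License not required.
Art. VII. seating 160 ≥ 152; vehicles 31 > 25 → Standard Permit required.
Art. VIII. employees 71 ≥ 65; vehicles 31 ≥ 29; seating 160 < 172 → General Business License required.

General Business Authorization, General Business License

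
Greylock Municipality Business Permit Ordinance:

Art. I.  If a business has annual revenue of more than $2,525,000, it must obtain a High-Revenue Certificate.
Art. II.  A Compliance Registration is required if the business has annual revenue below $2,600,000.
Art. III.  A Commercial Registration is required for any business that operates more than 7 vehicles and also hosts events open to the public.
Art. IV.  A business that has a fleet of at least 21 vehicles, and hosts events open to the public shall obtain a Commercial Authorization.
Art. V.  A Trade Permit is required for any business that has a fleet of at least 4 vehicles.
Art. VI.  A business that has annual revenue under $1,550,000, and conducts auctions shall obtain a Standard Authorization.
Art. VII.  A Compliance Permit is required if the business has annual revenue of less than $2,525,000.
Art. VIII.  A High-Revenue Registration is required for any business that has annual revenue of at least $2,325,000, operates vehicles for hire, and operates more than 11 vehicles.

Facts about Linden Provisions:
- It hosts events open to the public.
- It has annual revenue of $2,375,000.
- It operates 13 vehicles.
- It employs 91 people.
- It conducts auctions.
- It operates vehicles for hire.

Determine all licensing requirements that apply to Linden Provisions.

Art. I. revenue $2,375,000 ≤ $2,525,000 → High-Revenue Certificate not required.
Art. II. revenue $2,375,000 < $2,600,000 → Compliance Registration required.
Art. III. vehicles 13 > 7; hosts events open to the public → Commercial Registration required.
Art. IV. vehicles 13 < 21; hosts events open to the public → Commercial Authorization not required.
Art. V. vehicles 13 ≥ 4 → Trade Permit required.
Art. VI. revenue $2,375,000 ≥ $1,550,000; conducts auctions → Standard Authorization not required.
Art. VII. revenue $2,375,000 < $2,525,000 → Compliance Permit required.
Art. VIII. revenue $2,375,000 ≥ $2,325,000; operates vehicles for hire; vehicles 13 > 11 → High-Revenue Registration required.

Commercial Registration, Compliance Permit, Compliance Registration, High-Revenue Registration, Trade Permit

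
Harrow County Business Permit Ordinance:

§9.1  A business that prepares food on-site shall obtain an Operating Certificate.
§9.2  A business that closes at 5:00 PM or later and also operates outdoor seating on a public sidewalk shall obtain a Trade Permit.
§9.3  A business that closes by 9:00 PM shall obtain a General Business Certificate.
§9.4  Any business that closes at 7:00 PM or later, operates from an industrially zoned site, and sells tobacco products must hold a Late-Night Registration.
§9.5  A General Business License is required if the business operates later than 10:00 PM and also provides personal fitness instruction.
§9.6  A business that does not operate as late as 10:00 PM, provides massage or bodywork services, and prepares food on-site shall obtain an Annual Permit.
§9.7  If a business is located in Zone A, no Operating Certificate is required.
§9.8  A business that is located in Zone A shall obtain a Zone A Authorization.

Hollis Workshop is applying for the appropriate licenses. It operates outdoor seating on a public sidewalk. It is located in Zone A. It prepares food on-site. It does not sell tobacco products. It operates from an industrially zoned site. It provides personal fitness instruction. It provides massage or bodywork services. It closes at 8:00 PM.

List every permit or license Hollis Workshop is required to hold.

§9.1 prepares food on-site → Operating Certificate required.
§9.2 closes 8:00 PM, after 5:00 PM; operates outdoor seating on a public sidewalk → Trade Permit required.
§9.3 closes 8:00 PM, at/before 9:00 PM → General Business Certificate required.
§9.4 closes 8:00 PM, after 7:00 PM; operates from an industrially zoned site; does not sell tobacco products → Late-Night Registration not required.
§9.5 closes 8:00 PM, at/before 10:00 PM; provides personal fitness instruction → General Business License not required.
§9.6 closes 8:00 PM, at/before 10:00 PM; provides massage or bodywork services; prepares food on-site → Annual Permit required.
§9.7 is located in Zone A → exempt from Operating Certificate.
§9.8 is located in Zone A → Zone A Authorization required.

Annual Permit, General Business Certificate, Trade Permit, Zone A Authorization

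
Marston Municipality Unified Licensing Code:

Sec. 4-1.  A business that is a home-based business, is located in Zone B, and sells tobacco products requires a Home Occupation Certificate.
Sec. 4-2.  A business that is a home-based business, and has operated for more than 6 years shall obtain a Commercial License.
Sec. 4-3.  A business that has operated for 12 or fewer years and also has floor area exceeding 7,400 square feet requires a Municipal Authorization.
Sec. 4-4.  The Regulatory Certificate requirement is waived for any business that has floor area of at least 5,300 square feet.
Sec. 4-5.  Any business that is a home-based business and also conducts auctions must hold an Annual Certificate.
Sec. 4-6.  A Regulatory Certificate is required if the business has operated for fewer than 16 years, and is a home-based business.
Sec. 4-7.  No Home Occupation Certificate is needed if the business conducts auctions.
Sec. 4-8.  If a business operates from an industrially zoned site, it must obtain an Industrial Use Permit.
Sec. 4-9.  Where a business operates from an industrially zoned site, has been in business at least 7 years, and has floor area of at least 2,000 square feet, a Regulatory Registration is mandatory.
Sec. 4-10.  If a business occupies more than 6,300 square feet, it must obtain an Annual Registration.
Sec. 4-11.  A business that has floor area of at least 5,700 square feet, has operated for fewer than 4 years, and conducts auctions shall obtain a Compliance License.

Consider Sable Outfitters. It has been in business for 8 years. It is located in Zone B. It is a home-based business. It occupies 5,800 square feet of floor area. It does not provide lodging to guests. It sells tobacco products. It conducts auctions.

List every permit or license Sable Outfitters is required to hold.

Sec. 4-1. is a home-based business; is located in Zone B; sells tobacco products → Home Occupation Certificate required.
Sec. 4-2. is a home-based business; years in business 8 > 6 → Commercial License required.
Sec. 4-3. years in business 8 ≤ 12; floor area 5,800 square feet ≤ 7,400 square feet → Municipal Authorization not required.
Sec. 4-4. floor area 5,800 square feet ≥ 5,300 square feet → exempt from Regulatory Certificate.
Sec. 4-5. is a home-based business; conducts auctions → Annual Certificate required.
Sec. 4-6. years in business 8 < 16; is a home-based business → Regulatory Certificate required.
Sec. 4-7. conducts auctions → exempt from Home Occupation Certificate.
Sec. 4-8. is a home-based business (not: operates from an industrially zoned site) → Industrial Use Permit not required.
Sec. 4-9. is a home-based business (not: operates from an industrially zoned site); years in business 8 ≥ 7; floor area 5,800 square feet ≥ 2,000 square feet → Regulatory Registration not required.
Sec. 4-10. floor area 5,800 square feet ≤ 6,300 square feet → Annual Registration not required.
Sec. 4-11. floor area 5,800 square feet ≥ 5,700 square feet; years in business 8 ≥ 4; conducts auctions → Compliance License not required.

Annual Certificate, Commercial License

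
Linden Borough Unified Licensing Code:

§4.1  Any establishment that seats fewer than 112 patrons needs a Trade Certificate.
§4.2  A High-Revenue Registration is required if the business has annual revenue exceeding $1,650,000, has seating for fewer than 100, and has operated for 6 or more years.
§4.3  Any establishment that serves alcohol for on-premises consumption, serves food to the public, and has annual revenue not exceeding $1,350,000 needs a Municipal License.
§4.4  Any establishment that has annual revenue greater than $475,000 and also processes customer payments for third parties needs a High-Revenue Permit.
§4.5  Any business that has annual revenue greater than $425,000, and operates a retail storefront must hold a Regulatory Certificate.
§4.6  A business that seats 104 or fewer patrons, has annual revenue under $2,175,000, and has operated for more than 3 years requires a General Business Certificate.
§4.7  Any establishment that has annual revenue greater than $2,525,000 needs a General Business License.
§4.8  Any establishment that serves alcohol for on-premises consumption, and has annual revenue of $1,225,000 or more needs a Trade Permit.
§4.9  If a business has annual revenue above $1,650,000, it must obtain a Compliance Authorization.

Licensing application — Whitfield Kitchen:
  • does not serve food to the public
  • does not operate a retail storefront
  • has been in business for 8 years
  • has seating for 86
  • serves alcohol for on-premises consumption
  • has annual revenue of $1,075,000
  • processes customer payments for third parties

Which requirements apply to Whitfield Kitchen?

§4.1 seating 86 < 112 → Trade Certificate required.
§4.2 revenue $1,075,000 ≤ $1,650,000; seating 86 < 100; years in business 8 ≥ 6 → High-Revenue Registration not required.
§4.3 serves alcohol for on-premises consumption; does not serve food to the public; revenue $1,075,000 ≤ $1,350,000 → Municipal License not required.
§4.4 revenue $1,075,000 > $475,000; processes customer payments for third parties → High-Revenue Permit required.
§4.5 revenue $1,075,000 > $425,000; does not operate a retail storefront → Regulatory Certificate not required.
§4.6 seating 86 ≤ 104; revenue $1,075,000 < $2,175,000; years in business 8 > 3 → General Business Certificate required.
§4.7 revenue $1,075,000 ≤ $2,525,000 → General Business License not required.
§4.8 serves alcohol for on-premises consumption; revenue $1,075,000 < $1,225,000 → Trade Permit not required.
§4.9 revenue $1,075,000 ≤ $1,650,000 → Compliance Authorization not required.

General Business Certificate, High-Revenue Permit, Trade Certificate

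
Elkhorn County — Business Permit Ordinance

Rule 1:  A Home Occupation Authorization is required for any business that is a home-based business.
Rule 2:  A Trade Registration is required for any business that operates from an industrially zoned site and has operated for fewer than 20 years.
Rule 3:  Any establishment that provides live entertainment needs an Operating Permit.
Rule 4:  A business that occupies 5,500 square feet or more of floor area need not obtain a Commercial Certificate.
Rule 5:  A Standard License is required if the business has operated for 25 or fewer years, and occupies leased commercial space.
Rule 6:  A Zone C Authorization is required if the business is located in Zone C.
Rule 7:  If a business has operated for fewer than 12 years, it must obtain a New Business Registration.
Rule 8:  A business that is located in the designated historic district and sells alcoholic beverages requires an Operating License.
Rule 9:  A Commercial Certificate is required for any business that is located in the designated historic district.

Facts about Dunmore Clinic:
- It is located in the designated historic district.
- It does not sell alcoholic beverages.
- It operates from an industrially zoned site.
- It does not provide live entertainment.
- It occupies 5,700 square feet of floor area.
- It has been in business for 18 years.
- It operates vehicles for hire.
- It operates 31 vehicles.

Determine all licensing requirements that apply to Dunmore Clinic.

Rule 1: operates from an industrially zoned site (not: is a home-based business) → Home Occupation Authorization not required.
Rule 2: operates from an industrially zoned site; years in business 18 < 20 → Trade Registration required.
Rule 3: does not provide live entertainment → Operating Permit not required.
Rule 4: floor area 5,700 square feet ≥ 5,500 square feet → exempt from Commercial Certificate.
Rule 5: years in business 18 ≤ 25; operates from an industrially zoned site (not: occupies leased commercial space) → Standard License not required.
Rule 6: is located in the designated historic district (not: is located in Zone C) → Zone C Authorization not required.
Rule 7: years in business 18 ≥ 12 → New Business Registration not required.
Rule 8: is located in the designated historic district; does not sell alcoholic beverages → Operating License not required.
Rule 9: is located in the designated historic district → Commercial Certificate required.

Trade Registration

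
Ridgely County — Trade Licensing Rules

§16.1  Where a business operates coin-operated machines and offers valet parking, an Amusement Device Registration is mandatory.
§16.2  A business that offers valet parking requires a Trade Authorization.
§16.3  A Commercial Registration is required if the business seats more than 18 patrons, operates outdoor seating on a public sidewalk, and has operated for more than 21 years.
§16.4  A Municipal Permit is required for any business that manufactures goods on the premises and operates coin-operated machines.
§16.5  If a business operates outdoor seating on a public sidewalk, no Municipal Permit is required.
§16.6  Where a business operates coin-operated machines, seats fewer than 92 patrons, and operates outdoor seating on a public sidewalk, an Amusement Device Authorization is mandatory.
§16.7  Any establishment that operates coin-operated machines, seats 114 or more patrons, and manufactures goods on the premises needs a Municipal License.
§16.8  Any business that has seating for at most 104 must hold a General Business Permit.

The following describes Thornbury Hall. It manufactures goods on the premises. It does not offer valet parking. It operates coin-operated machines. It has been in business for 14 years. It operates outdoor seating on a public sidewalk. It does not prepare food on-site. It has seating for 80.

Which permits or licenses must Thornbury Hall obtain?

§16.1 operates coin-operated machines; does not offer valet parking → Amusement Device Registration not required.
§16.2 does not offer valet parking → Trade Authorization not required.
§16.3 seating 80 > 18; operates outdoor seating on a public sidewalk; years in business 14 ≤ 21 → Commercial Registration not required.
§16.4 manufactures goods on the premises; operates coin-operated machines → Municipal Permit required.
§16.5 operates outdoor seating on a public sidewalk → exempt from Municipal Permit.
§16.6 operates coin-operated machines; seating 80 < 92; operates outdoor seating on a public sidewalk → Amusement Device Authorization required.
§16.7 operates coin-operated machines; seating 80 < 114; manufactures goods on the premises → Municipal License not required.
§16.8 seating 80 ≤ 104 → General Business Permit required.

Amusement Device Authorization, General Business Permit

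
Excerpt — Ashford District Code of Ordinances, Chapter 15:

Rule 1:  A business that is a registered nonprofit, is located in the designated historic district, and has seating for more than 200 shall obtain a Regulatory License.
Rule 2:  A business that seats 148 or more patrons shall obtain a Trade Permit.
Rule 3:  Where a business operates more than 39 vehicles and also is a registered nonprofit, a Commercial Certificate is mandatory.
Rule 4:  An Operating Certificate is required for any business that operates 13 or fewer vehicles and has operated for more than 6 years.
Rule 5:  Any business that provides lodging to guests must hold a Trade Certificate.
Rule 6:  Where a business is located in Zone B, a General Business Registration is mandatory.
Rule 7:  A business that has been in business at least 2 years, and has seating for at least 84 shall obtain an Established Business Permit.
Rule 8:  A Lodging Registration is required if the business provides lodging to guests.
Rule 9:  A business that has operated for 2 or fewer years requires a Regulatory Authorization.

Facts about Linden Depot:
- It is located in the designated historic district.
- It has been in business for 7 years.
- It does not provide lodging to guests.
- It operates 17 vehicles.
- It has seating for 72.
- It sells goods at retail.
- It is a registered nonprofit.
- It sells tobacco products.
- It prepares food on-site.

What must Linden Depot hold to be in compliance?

None

Rule 1: is a registered nonprofit; is located in the designated historic district; seating 72 ≤ 200 → Regulatory License not required.
Rule 2: seating 72 < 148 → Trade Permit not required.
Rule 3: vehicles 17 ≤ 39; is a registered nonprofit → Commercial Certificate not required.
Rule 4: vehicles 17 > 13; years in business 7 > 6 → Operating Certificate not required.
Rule 5: does not provide lodging to guests → Trade Certificate not required.
Rule 6: is located in the designated historic district (not: is located in Zone B) → General Business Registration not required.
Rule 7: years in business 7 ≥ 2; seating 72 < 84 → Established Business Permit not required.
Rule 8: does not provide lodging to guests → Lodging Registration not required.
Rule 9: years in business 7 > 2 → Regulatory Authorization not required.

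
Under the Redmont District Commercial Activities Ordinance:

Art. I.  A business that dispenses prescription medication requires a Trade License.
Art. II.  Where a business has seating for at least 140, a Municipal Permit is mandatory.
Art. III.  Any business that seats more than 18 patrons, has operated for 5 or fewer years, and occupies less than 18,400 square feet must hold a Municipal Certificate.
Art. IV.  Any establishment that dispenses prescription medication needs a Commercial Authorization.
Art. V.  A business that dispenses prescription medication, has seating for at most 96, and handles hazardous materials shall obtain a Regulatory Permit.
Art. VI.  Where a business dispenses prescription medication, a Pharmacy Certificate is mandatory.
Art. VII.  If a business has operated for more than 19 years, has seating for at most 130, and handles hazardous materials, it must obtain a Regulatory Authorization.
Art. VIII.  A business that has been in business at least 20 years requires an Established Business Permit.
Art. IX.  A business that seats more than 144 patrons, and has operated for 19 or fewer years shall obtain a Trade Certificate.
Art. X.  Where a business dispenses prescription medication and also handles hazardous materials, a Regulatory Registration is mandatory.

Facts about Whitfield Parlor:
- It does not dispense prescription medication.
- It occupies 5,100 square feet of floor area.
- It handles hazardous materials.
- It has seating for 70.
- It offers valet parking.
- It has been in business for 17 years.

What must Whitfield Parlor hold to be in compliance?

None

Art. I. does not dispense prescription medication → Trade License not required.
Art. II. seating 70 < 140 → Municipal Permit not required.
Art. III. seating 70 > 18; years in business 17 > 5; floor area 5,100 square feet < 18,400 square feet → Municipal Certificate not required.
Art. IV. does not dispense prescription medication → Commercial Authorization not required.
Art. V. does not dispense prescription medication; seating 70 ≤ 96; handles hazardous materials → Regulatory Permit not required.
Art. VI. does not dispense prescription medication → Pharmacy Certificate not required.
Art. VII. years in business 17 ≤ 19; seating 70 ≤ 130; handles hazardous materials → Regulatory Authorization not required.
Art. VIII. years in business 17 < 20 → Established Business Permit not required.
Art. IX. seating 70 ≤ 144; years in business 17 ≤ 19 → Trade Certificate not required.
Art. X. does not dispense prescription medication; handles hazardous materials → Regulatory Registration not required.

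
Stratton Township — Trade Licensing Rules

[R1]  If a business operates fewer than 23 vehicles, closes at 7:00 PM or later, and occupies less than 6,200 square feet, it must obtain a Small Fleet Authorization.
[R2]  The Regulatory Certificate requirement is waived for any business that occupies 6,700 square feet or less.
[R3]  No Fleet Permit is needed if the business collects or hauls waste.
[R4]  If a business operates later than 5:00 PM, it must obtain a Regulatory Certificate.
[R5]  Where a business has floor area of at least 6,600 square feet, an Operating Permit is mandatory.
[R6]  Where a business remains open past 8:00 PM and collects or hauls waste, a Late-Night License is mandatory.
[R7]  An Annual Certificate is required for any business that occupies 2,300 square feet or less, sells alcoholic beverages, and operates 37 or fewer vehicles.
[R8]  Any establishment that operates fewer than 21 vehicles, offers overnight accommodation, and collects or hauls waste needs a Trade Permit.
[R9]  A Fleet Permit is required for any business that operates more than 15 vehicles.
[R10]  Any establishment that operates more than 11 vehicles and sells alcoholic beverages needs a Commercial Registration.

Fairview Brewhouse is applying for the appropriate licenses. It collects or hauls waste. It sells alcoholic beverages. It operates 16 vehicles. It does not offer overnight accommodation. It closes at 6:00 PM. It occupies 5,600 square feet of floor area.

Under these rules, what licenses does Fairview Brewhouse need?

[R1] vehicles 16 < 23; closes 6:00 PM, at/before 7:00 PM; floor area 5,600 square feet < 6,200 square feet → Small Fleet Authorization not required.
[R2] floor area 5,600 square feet ≤ 6,700 square feet → exempt from Regulatory Certificate.
[R3] collects or hauls waste → exempt from Fleet Permit.
[R4] closes 6:00 PM, after 5:00 PM → Regulatory Certificate required.
[R5] floor area 5,600 square feet < 6,600 square feet → Operating Permit not required.
[R6] closes 6:00 PM, at/before 8:00 PM; collects or hauls waste → Late-Night License not required.
[R7] floor area 5,600 square feet > 2,300 square feet; sells alcoholic beverages; vehicles 16 ≤ 37 → Annual Certificate not required.
[R8] vehicles 16 < 21; does not offer overnight accommodation; collects or hauls waste → Trade Permit not required.
[R9] vehicles 16 > 15 → Fleet Permit required.
[R10] vehicles 16 > 11; sells alcoholic beverages → Commercial Registration required.

Commercial Registration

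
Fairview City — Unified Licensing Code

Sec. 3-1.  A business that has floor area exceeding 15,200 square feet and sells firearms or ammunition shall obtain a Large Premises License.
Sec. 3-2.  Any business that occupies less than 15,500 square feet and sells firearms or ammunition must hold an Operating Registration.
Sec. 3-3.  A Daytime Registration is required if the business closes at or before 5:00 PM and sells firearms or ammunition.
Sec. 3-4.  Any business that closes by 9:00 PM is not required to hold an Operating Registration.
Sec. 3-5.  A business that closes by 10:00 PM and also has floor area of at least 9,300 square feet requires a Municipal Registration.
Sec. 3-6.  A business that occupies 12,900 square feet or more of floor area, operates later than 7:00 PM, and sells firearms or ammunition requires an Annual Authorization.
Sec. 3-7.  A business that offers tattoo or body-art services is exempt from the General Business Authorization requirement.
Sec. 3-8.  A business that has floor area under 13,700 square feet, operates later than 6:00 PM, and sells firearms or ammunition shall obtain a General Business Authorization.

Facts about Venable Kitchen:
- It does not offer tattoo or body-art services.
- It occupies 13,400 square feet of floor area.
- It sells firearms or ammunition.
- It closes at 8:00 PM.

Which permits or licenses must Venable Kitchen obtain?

Annual Authorization, General Business Authorization, Municipal Registration

Sec. 3-1. floor area 13,400 square feet ≤ 15,200 square feet; sells firearms or ammunition → Large Premises License not required.
Sec. 3-2. floor area 13,400 square feet < 15,500 square feet; sells firearms or ammunition → Operating Registration required.
Sec. 3-3. closes 8:00 PM, after 5:00 PM; sells firearms or ammunition → Daytime Registration not required.
Sec. 3-4. closes 8:00 PM, at/before 9:00 PM → exempt from Operating Registration.
Sec. 3-5. closes 8:00 PM, at/before 10:00 PM; floor area 13,400 square feet ≥ 9,300 square feet → Municipal Registration required.
Sec. 3-6. floor area 13,400 square feet ≥ 12,900 square feet; closes 8:00 PM, after 7:00 PM; sells firearms or ammunition → Annual Authorization required.
Sec. 3-7. does not offer tattoo or body-art services → General Business Authorization exemption does not apply.
Sec. 3-8. floor area 13,400 square feet < 13,700 square feet; closes 8:00 PM, after 6:00 PM; sells firearms or ammunition → General Business Authorization required.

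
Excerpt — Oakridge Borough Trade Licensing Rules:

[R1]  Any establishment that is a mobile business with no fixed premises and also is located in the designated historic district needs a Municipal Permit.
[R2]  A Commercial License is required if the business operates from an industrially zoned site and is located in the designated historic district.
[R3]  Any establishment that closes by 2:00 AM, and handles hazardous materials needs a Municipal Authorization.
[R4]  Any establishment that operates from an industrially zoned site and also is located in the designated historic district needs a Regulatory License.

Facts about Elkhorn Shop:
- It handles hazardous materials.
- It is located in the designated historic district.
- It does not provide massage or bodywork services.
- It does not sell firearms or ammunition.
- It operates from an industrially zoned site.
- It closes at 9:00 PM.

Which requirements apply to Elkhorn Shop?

Commercial License, Municipal Authorization, Regulatory License

[R1] operates from an industrially zoned site (not: is a mobile business with no fixed premises); is located in the designated historic district → Municipal Permit not required.
[R2] operates from an industrially zoned site; is located in the designated historic district → Commercial License required.
[R3] closes 9:00 PM, at/before 2:00 AM; handles hazardous materials → Municipal Authorization required.
[R4] operates from an industrially zoned site; is located in the designated historic district → Regulatory License required.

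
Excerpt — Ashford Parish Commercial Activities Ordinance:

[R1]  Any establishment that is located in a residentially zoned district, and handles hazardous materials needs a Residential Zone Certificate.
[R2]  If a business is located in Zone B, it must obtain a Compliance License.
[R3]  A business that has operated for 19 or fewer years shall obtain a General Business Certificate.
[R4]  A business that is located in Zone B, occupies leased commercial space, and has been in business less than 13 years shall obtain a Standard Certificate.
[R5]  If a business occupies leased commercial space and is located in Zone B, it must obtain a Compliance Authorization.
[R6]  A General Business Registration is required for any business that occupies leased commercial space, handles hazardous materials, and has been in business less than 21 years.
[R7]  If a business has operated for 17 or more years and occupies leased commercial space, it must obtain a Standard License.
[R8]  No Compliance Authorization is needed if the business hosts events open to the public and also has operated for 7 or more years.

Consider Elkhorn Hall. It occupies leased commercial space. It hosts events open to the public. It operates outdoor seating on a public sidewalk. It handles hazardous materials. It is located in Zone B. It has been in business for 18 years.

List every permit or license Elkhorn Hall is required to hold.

Compliance License, General Business Certificate, General Business Registration, Standard License

[R1] is located in Zone B (not: is located in a residentially zoned district); handles hazardous materials → Residential Zone Certificate not required.
[R2] is located in Zone B → Compliance License required.
[R3] years in business 18 ≤ 19 → General Business Certificate required.
[R4] is located in Zone B; occupies leased commercial space; years in business 18 ≥ 13 → Standard Certificate not required.
[R5] occupies leased commercial space; is located in Zone B → Compliance Authorization required.
[R6] occupies leased commercial space; handles hazardous materials; years in business 18 < 21 → General Business Registration required.
[R7] years in business 18 ≥ 17; occupies leased commercial space → Standard License required.
[R8] hosts events open to the public; years in business 18 ≥ 7 → exempt from Compliance Authorization.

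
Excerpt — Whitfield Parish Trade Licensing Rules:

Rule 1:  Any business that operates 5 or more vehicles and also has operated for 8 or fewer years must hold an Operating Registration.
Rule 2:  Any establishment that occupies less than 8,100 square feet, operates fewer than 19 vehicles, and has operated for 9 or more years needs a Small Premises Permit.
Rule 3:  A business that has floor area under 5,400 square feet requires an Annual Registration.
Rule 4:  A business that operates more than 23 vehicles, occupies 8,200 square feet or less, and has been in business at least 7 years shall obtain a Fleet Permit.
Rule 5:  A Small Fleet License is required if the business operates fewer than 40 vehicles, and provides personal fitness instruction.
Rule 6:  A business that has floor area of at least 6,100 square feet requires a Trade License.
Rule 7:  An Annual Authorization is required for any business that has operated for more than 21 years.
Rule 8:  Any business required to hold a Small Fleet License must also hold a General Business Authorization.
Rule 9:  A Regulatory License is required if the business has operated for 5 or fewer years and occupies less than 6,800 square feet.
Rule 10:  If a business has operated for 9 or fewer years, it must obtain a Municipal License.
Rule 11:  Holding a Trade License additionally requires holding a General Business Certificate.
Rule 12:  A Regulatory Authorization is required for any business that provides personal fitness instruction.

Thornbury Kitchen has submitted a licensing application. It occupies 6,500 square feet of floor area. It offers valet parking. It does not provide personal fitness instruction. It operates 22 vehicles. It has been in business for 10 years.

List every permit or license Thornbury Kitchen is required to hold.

General Business Certificate, Trade License

Rule 1: vehicles 22 ≥ 5; years in business 10 > 8 → Operating Registration not required.
Rule 2: floor area 6,500 square feet < 8,100 square feet; vehicles 22 ≥ 19; years in business 10 ≥ 9 → Small Premises Permit not required.
Rule 3: floor area 6,500 square feet ≥ 5,400 square feet → Annual Registration not required.
Rule 4: vehicles 22 ≤ 23; floor area 6,500 square feet ≤ 8,200 square feet; years in business 10 ≥ 7 → Fleet Permit not required.
Rule 5: vehicles 22 < 40; does not provide personal fitness instruction → Small Fleet License not required.
Rule 6: floor area 6,500 square feet ≥ 6,100 square feet → Trade License required.
Rule 7: years in business 10 ≤ 21 → Annual Authorization not required.
Rule 8: Small Fleet License is not required → no effect.
Rule 9: years in business 10 > 5; floor area 6,500 square feet < 6,800 square feet → Regulatory License not required.
Rule 10: years in business 10 > 9 → Municipal License not required.
Rule 11: Trade License is required → General Business Certificate also required.
Rule 12: does not provide personal fitness instruction → Regulatory Authorization not required.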